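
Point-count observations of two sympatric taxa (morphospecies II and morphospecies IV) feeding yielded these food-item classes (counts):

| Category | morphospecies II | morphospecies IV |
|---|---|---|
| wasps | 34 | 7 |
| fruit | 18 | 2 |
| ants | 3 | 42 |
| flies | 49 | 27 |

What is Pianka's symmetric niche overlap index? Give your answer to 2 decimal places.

Proportions for morphospecies II (n=104): 34/104=0.3269, 18/104=0.1731, 3/104=0.0288, 49/104=0.4712
Proportions for morphospecies IV (n=78): 7/78=0.0897, 2/78=0.0256, 42/78=0.5385, 27/78=0.3462
Σ p₁ᵢp₂ᵢ = 0.029323 + 0.004431 + 0.015509 + 0.163129 = 0.212392
Σp_1ᵢ² = 0.3269² + 0.1731² + 0.0288² + 0.4712² = 0.106864 + 0.029964 + 0.000829 + 0.222029 = 0.359686
Σp_2ᵢ² = 0.0897² + 0.0256² + 0.5385² + 0.3462² = 0.008046 + 0.000655 + 0.289982 + 0.119854 = 0.418537
O = 0.212392 / √(0.359686 × 0.418537) = 0.212392 / 0.3879973 = 0.5474

0.55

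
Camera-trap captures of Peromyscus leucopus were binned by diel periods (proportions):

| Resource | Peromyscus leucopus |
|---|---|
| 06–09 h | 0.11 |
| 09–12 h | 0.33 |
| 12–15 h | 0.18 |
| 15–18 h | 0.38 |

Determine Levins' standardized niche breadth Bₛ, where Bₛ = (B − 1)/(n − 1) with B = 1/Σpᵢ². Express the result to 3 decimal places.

Σpᵢ² = 0.11² + 0.33² + 0.18² + 0.38² = 0.0121 + 0.1089 + 0.0324 + 0.1444 = 0.2978
B = 1 / 0.2978 = 3.35796
Bₛ = (B − 1)/(n − 1) = (3.35796 − 1)/(4 − 1) = 2.35796/3 = 0.78599

0.786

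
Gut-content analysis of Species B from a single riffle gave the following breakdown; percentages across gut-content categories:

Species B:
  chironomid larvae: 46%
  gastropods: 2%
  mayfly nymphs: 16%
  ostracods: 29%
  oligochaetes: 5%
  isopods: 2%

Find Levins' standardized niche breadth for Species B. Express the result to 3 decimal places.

0.416

Convert percentages to proportions (divide by 100).
Σpᵢ² = 0.46² + 0.02² + 0.16² + 0.29² + 0.05² + 0.02² = 0.2116 + 0.0004 + 0.0256 + 0.0841 + 0.0025 + 0.0004 = 0.3246
B = 1 / 0.3246 = 3.08071
Bₛ = (B − 1)/(n − 1) = (3.08071 − 1)/(6 − 1) = 2.08071/5 = 0.41614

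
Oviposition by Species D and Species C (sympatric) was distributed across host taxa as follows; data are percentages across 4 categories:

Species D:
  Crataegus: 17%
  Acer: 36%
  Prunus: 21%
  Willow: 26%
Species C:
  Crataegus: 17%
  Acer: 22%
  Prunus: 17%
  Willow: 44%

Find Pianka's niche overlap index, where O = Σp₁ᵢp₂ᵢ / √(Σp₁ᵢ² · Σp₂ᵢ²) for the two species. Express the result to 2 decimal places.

Convert percentages to proportions (divide by 100).
Σ p₁ᵢp₂ᵢ = 0.0289 + 0.0792 + 0.0357 + 0.1144 = 0.2582
Σp_1ᵢ² = 0.17² + 0.36² + 0.21² + 0.26² = 0.0289 + 0.1296 + 0.0441 + 0.0676 = 0.2702
Σp_2ᵢ² = 0.17² + 0.22² + 0.17² + 0.44² = 0.0289 + 0.0484 + 0.0289 + 0.1936 = 0.2998
O = 0.2582 / √(0.2702 × 0.2998) = 0.2582 / 0.28462 = 0.9072

0.91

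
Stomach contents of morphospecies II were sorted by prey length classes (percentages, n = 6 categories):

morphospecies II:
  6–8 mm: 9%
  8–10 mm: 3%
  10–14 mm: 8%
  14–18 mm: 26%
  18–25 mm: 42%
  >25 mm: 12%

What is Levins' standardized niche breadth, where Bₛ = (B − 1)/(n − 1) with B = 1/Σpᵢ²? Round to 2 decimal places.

Convert percentages to proportions (divide by 100).
Σpᵢ² = 0.09² + 0.03² + 0.08² + 0.26² + 0.42² + 0.12² = 0.0081 + 0.0009 + 0.0064 + 0.0676 + 0.1764 + 0.0144 = 0.2738
B = 1 / 0.2738 = 3.6523
Bₛ = (B − 1)/(n − 1) = (3.6523 − 1)/(6 − 1) = 2.6523/5 = 0.5305

0.53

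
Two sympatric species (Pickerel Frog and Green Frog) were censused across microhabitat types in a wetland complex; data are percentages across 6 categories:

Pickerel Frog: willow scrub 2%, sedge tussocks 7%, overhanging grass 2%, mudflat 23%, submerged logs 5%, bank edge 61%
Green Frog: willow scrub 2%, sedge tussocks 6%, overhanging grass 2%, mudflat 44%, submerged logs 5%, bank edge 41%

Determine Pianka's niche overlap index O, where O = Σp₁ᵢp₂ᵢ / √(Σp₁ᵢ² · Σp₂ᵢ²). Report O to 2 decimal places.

Convert percentages to proportions (divide by 100).
Σ p₁ᵢp₂ᵢ = 0.0004 + 0.0042 + 0.0004 + 0.1012 + 0.0025 + 0.2501 = 0.3588
Σp_1ᵢ² = 0.02² + 0.07² + 0.02² + 0.23² + 0.05² + 0.61² = 0.0004 + 0.0049 + 0.0004 + 0.0529 + 0.0025 + 0.3721 = 0.4332
Σp_2ᵢ² = 0.02² + 0.06² + 0.02² + 0.44² + 0.05² + 0.41² = 0.0004 + 0.0036 + 0.0004 + 0.1936 + 0.0025 + 0.1681 = 0.3686
O = 0.3588 / √(0.4332 × 0.3686) = 0.3588 / 0.39960 = 0.8979

0.90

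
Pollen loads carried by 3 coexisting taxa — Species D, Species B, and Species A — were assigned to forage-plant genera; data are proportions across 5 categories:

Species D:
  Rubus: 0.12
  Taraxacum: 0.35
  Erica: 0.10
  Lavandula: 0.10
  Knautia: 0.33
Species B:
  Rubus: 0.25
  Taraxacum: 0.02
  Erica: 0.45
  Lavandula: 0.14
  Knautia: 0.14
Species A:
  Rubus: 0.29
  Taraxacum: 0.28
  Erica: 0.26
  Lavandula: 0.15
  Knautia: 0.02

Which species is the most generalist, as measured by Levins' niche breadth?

Σp_Dᵢ² = 0.12² + 0.35² + 0.10² + 0.10² + 0.33² = 0.0144 + 0.1225 + 0.0100 + 0.0100 + 0.1089 = 0.2658
B_D = 1 / 0.2658 = 3.7622
Σp_Bᵢ² = 0.25² + 0.02² + 0.45² + 0.14² + 0.14² = 0.0625 + 0.0004 + 0.2025 + 0.0196 + 0.0196 = 0.3046
B_B = 1 / 0.3046 = 3.2830
Σp_Aᵢ² = 0.29² + 0.28² + 0.26² + 0.15² + 0.02² = 0.0841 + 0.0784 + 0.0676 + 0.0225 + 0.0004 = 0.2530
B_A = 1 / 0.2530 = 3.9526
Highest B → broadest niche (most generalist): Species A (B = 3.95).

Species A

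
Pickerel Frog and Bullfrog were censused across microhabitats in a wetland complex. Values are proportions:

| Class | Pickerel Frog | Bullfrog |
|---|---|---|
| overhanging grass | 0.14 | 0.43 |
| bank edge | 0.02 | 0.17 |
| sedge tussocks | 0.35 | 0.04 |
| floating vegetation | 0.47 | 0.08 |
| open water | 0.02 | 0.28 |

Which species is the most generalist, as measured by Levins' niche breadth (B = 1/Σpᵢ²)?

Σp_Frogᵢ² = 0.14² + 0.02² + 0.35² + 0.47² + 0.02² = 0.0196 + 0.0004 + 0.1225 + 0.2209 + 0.0004 = 0.3638
B_Frog = 1 / 0.3638 = 2.7488
Σp_Bullᵢ² = 0.43² + 0.17² + 0.04² + 0.08² + 0.28² = 0.1849 + 0.0289 + 0.0016 + 0.0064 + 0.0784 = 0.3002
B_Bull = 1 / 0.3002 = 3.3311
Highest B → broadest niche (most generalist): Bullfrog (B = 3.33).

Bullfrog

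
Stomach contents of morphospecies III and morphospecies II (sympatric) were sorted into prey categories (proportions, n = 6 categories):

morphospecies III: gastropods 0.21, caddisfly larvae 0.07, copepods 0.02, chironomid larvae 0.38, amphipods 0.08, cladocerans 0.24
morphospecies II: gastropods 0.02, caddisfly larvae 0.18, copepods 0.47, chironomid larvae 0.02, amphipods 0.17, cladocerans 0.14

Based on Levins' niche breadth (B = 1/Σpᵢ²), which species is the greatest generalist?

Σp_IIIᵢ² = 0.21² + 0.07² + 0.02² + 0.38² + 0.08² + 0.24² = 0.0441 + 0.0049 + 0.0004 + 0.1444 + 0.0064 + 0.0576 = 0.2578
B_III = 1 / 0.2578 = 3.8790
Σp_IIᵢ² = 0.02² + 0.18² + 0.47² + 0.02² + 0.17² + 0.14² = 0.0004 + 0.0324 + 0.2209 + 0.0004 + 0.0289 + 0.0196 = 0.3026
B_II = 1 / 0.3026 = 3.3047
Highest B → broadest niche (most generalist): morphospecies III (B = 3.88).

morphospecies III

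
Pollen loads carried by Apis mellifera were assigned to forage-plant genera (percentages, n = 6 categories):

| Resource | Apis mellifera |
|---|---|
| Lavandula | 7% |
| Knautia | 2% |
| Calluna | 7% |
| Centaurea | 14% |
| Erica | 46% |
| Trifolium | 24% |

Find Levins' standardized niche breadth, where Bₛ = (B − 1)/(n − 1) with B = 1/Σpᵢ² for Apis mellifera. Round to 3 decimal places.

0.469

Convert percentages to proportions (divide by 100).
Σpᵢ² = 0.07² + 0.02² + 0.07² + 0.14² + 0.46² + 0.24² = 0.0049 + 0.0004 + 0.0049 + 0.0196 + 0.2116 + 0.0576 = 0.2990
B = 1 / 0.2990 = 3.34448
Bₛ = (B − 1)/(n − 1) = (3.34448 − 1)/(6 − 1) = 2.34448/5 = 0.46890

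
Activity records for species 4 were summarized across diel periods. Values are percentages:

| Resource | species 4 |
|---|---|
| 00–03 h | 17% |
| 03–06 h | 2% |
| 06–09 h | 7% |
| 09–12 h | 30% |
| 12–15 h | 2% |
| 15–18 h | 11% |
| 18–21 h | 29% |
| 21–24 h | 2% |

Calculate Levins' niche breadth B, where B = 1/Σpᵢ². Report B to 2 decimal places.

Convert percentages to proportions (divide by 100).
Σpᵢ² = 0.17² + 0.02² + 0.07² + 0.30² + 0.02² + 0.11² + 0.29² + 0.02² = 0.0289 + 0.0004 + 0.0049 + 0.0900 + 0.0004 + 0.0121 + 0.0841 + 0.0004 = 0.2212
B = 1 / 0.2212 = 4.5208

4.52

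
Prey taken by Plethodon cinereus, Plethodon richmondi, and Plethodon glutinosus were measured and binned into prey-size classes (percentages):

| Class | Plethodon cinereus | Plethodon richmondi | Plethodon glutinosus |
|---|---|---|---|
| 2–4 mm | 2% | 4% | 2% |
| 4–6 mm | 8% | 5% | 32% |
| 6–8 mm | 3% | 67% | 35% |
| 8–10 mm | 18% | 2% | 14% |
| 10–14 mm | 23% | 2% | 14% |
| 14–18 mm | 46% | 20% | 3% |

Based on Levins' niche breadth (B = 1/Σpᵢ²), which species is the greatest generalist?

Convert percentages to proportions (divide by 100).
Σp_cineᵢ² = 0.02² + 0.08² + 0.03² + 0.18² + 0.23² + 0.46² = 0.0004 + 0.0064 + 0.0009 + 0.0324 + 0.0529 + 0.2116 = 0.3046
B_cine = 1 / 0.3046 = 3.2830
Σp_richᵢ² = 0.04² + 0.05² + 0.67² + 0.02² + 0.02² + 0.20² = 0.0016 + 0.0025 + 0.4489 + 0.0004 + 0.0004 + 0.0400 = 0.4938
B_rich = 1 / 0.4938 = 2.0251
Σp_glutᵢ² = 0.02² + 0.32² + 0.35² + 0.14² + 0.14² + 0.03² = 0.0004 + 0.1024 + 0.1225 + 0.0196 + 0.0196 + 0.0009 = 0.2654
B_glut = 1 / 0.2654 = 3.7679
Highest B → broadest niche (most generalist): Plethodon glutinosus (B = 3.77).

Plethodon glutinosus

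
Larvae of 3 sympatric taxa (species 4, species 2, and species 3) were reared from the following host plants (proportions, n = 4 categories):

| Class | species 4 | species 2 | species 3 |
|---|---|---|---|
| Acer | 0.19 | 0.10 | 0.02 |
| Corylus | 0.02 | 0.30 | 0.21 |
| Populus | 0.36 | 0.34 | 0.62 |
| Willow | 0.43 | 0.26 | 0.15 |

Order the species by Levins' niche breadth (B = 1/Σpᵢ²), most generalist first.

Σp_4ᵢ² = 0.19² + 0.02² + 0.36² + 0.43² = 0.0361 + 0.0004 + 0.1296 + 0.1849 = 0.3510
B_4 = 1 / 0.3510 = 2.8490
Σp_2ᵢ² = 0.10² + 0.30² + 0.34² + 0.26² = 0.0100 + 0.0900 + 0.1156 + 0.0676 = 0.2832
B_2 = 1 / 0.2832 = 3.5311
Σp_3ᵢ² = 0.02² + 0.21² + 0.62² + 0.15² = 0.0004 + 0.0441 + 0.3844 + 0.0225 = 0.4514
B_3 = 1 / 0.4514 = 2.2153
Ranking by B (broadest → narrowest): species 2 (3.53) > species 4 (2.85) > species 3 (2.22)

species 2 > species 4 > species 3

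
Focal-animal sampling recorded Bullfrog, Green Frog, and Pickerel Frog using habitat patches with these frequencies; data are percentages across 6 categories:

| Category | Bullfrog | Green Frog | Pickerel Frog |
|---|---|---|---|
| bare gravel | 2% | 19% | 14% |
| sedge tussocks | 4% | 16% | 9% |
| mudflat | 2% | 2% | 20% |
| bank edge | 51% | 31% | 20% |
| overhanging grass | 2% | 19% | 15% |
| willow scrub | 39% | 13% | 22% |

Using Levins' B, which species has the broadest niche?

Pickerel Frog

Convert percentages to proportions (divide by 100).
Σp_Bullᵢ² = 0.02² + 0.04² + 0.02² + 0.51² + 0.02² + 0.39² = 0.0004 + 0.0016 + 0.0004 + 0.2601 + 0.0004 + 0.1521 = 0.4150
B_Bull = 1 / 0.4150 = 2.4096
Σp_Greeᵢ² = 0.19² + 0.16² + 0.02² + 0.31² + 0.19² + 0.13² = 0.0361 + 0.0256 + 0.0004 + 0.0961 + 0.0361 + 0.0169 = 0.2112
B_Gree = 1 / 0.2112 = 4.7348
Σp_Pickᵢ² = 0.14² + 0.09² + 0.20² + 0.20² + 0.15² + 0.22² = 0.0196 + 0.0081 + 0.0400 + 0.0400 + 0.0225 + 0.0484 = 0.1786
B_Pick = 1 / 0.1786 = 5.5991
Highest B → broadest niche (most generalist): Pickerel Frog (B = 5.60).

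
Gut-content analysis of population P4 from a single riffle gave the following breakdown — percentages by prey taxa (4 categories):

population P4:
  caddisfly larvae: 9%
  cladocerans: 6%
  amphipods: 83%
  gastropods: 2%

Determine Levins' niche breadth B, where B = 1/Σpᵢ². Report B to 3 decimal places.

1.427

Convert percentages to proportions (divide by 100).
Σpᵢ² = 0.09² + 0.06² + 0.83² + 0.02² = 0.0081 + 0.0036 + 0.6889 + 0.0004 = 0.7010
B = 1 / 0.7010 = 1.42653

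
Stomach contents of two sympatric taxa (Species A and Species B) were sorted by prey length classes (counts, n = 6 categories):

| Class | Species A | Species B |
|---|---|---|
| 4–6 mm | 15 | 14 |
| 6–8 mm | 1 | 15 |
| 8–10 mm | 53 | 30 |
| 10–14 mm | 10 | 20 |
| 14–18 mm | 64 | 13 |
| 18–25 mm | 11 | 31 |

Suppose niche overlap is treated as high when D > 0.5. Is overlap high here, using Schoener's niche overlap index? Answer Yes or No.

Proportions for Species A (n=154): 15/154=0.0974, 1/154=0.0065, 53/154=0.3442, 10/154=0.0649, 64/154=0.4156, 11/154=0.0714
Proportions for Species B (n=123): 14/123=0.1138, 15/123=0.1220, 30/123=0.2439, 20/123=0.1626, 13/123=0.1057, 31/123=0.2520
Σ|p₁ᵢ − p₂ᵢ| = 0.0164 + 0.1155 + 0.1003 + 0.0977 + 0.3099 + 0.1806 = 0.8204
D = 1 − ½ × 0.8204 = 1 − 0.41020 = 0.58980
D = 0.58980 > 0.5 → Yes.

Yes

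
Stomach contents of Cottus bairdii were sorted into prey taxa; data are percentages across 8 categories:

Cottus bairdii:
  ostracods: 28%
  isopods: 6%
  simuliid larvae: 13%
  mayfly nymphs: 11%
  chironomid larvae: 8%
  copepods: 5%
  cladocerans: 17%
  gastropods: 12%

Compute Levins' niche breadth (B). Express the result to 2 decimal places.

Convert percentages to proportions (divide by 100).
Σpᵢ² = 0.28² + 0.06² + 0.13² + 0.11² + 0.08² + 0.05² + 0.17² + 0.12² = 0.0784 + 0.0036 + 0.0169 + 0.0121 + 0.0064 + 0.0025 + 0.0289 + 0.0144 = 0.1632
B = 1 / 0.1632 = 6.1275

6.13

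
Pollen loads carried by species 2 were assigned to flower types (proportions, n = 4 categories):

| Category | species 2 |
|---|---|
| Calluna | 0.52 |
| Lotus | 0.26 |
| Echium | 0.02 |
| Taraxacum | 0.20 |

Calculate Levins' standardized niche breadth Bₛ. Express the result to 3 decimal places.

0.548

Σpᵢ² = 0.52² + 0.26² + 0.02² + 0.20² = 0.2704 + 0.0676 + 0.0004 + 0.0400 = 0.3784
B = 1 / 0.3784 = 2.64271
Bₛ = (B − 1)/(n − 1) = (2.64271 − 1)/(4 − 1) = 1.64271/3 = 0.54757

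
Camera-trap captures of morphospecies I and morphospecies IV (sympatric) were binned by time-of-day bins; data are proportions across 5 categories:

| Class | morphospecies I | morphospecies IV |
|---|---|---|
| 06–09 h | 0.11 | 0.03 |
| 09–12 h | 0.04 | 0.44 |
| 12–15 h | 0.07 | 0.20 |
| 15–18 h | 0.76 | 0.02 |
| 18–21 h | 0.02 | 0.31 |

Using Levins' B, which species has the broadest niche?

Σp_Iᵢ² = 0.11² + 0.04² + 0.07² + 0.76² + 0.02² = 0.0121 + 0.0016 + 0.0049 + 0.5776 + 0.0004 = 0.5966
B_I = 1 / 0.5966 = 1.6762
Σp_IVᵢ² = 0.03² + 0.44² + 0.20² + 0.02² + 0.31² = 0.0009 + 0.1936 + 0.0400 + 0.0004 + 0.0961 = 0.3310
B_IV = 1 / 0.3310 = 3.0211
Highest B → broadest niche (most generalist): morphospecies IV (B = 3.02).

morphospecies IV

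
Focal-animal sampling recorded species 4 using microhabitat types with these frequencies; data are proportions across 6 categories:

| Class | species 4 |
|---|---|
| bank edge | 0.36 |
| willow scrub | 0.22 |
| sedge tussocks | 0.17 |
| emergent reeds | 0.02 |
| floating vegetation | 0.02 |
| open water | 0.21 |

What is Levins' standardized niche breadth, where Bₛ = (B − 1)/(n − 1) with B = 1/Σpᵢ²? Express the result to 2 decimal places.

0.59

Σpᵢ² = 0.36² + 0.22² + 0.17² + 0.02² + 0.02² + 0.21² = 0.1296 + 0.0484 + 0.0289 + 0.0004 + 0.0004 + 0.0441 = 0.2518
B = 1 / 0.2518 = 3.9714
Bₛ = (B − 1)/(n − 1) = (3.9714 − 1)/(6 − 1) = 2.9714/5 = 0.5943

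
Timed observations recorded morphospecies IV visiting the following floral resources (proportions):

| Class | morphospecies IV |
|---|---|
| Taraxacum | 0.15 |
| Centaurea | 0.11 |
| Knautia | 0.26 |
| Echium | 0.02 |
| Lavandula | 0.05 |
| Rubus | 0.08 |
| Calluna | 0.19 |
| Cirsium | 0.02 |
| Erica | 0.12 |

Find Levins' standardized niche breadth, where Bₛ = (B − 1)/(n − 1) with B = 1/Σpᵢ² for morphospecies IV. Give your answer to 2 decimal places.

0.64

Σpᵢ² = 0.15² + 0.11² + 0.26² + 0.02² + 0.05² + 0.08² + 0.19² + 0.02² + 0.12² = 0.0225 + 0.0121 + 0.0676 + 0.0004 + 0.0025 + 0.0064 + 0.0361 + 0.0004 + 0.0144 = 0.1624
B = 1 / 0.1624 = 6.1576
Bₛ = (B − 1)/(n − 1) = (6.1576 − 1)/(9 − 1) = 5.1576/8 = 0.6447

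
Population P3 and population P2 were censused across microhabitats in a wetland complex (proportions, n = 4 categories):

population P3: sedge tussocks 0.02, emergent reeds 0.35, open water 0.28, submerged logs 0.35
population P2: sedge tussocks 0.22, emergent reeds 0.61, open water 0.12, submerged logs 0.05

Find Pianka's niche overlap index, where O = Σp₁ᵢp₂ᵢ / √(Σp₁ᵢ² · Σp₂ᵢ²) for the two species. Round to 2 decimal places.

Σ p₁ᵢp₂ᵢ = 0.0044 + 0.2135 + 0.0336 + 0.0175 = 0.2690
Σp_1ᵢ² = 0.02² + 0.35² + 0.28² + 0.35² = 0.0004 + 0.1225 + 0.0784 + 0.1225 = 0.3238
Σp_2ᵢ² = 0.22² + 0.61² + 0.12² + 0.05² = 0.0484 + 0.3721 + 0.0144 + 0.0025 = 0.4374
O = 0.2690 / √(0.3238 × 0.4374) = 0.2690 / 0.37634 = 0.7148

0.71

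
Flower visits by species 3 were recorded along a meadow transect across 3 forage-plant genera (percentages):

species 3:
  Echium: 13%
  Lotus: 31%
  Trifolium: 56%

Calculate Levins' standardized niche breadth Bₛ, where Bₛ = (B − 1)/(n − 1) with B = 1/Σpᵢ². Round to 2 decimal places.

Convert percentages to proportions (divide by 100).
Σpᵢ² = 0.13² + 0.31² + 0.56² = 0.0169 + 0.0961 + 0.3136 = 0.4266
B = 1 / 0.4266 = 2.3441
Bₛ = (B − 1)/(n − 1) = (2.3441 − 1)/(3 − 1) = 1.3441/2 = 0.6721

0.67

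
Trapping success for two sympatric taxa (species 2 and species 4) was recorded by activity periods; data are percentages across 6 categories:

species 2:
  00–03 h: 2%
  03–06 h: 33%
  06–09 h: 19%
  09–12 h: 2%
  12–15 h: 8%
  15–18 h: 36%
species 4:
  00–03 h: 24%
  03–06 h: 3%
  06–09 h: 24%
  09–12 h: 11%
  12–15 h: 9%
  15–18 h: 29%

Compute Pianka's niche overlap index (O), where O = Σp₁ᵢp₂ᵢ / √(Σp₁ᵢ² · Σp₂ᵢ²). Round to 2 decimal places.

0.70

Convert percentages to proportions (divide by 100).
Σ p₁ᵢp₂ᵢ = 0.0048 + 0.0099 + 0.0456 + 0.0022 + 0.0072 + 0.1044 = 0.1741
Σp_1ᵢ² = 0.02² + 0.33² + 0.19² + 0.02² + 0.08² + 0.36² = 0.0004 + 0.1089 + 0.0361 + 0.0004 + 0.0064 + 0.1296 = 0.2818
Σp_2ᵢ² = 0.24² + 0.03² + 0.24² + 0.11² + 0.09² + 0.29² = 0.0576 + 0.0009 + 0.0576 + 0.0121 + 0.0081 + 0.0841 = 0.2204
O = 0.1741 / √(0.2818 × 0.2204) = 0.1741 / 0.24922 = 0.6986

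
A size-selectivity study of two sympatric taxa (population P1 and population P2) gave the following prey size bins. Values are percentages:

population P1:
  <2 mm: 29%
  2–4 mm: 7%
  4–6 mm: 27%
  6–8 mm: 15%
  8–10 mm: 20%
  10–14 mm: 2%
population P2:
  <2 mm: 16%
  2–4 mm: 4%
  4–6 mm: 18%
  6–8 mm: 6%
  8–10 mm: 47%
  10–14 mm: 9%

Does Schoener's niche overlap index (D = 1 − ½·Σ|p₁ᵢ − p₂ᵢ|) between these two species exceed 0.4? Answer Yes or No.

Yes

Convert percentages to proportions (divide by 100).
Σ|p₁ᵢ − p₂ᵢ| = 0.13 + 0.03 + 0.09 + 0.09 + 0.27 + 0.07 = 0.68
D = 1 − ½ × 0.68 = 1 − 0.340 = 0.6600
D = 0.6600 > 0.4 → Yes.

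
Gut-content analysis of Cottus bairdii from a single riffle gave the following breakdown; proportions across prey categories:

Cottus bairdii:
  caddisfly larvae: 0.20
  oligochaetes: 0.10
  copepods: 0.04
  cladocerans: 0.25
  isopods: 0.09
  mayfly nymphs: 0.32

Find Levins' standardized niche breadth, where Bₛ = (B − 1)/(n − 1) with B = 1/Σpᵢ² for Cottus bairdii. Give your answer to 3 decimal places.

0.690

Σpᵢ² = 0.20² + 0.10² + 0.04² + 0.25² + 0.09² + 0.32² = 0.0400 + 0.0100 + 0.0016 + 0.0625 + 0.0081 + 0.1024 = 0.2246
B = 1 / 0.2246 = 4.45236
Bₛ = (B − 1)/(n − 1) = (4.45236 − 1)/(6 − 1) = 3.45236/5 = 0.69047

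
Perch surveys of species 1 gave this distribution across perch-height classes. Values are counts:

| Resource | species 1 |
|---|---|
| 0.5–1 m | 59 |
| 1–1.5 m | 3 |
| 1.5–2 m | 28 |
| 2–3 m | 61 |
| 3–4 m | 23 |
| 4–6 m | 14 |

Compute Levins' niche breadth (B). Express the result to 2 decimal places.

4.05

Proportions for species 1 (n=188): 59/188=0.3138, 3/188=0.0160, 28/188=0.1489, 61/188=0.3245, 23/188=0.1223, 14/188=0.0745
Σpᵢ² = 0.3138² + 0.0160² + 0.1489² + 0.3245² + 0.1223² + 0.0745² = 0.098470 + 0.000256 + 0.022171 + 0.105300 + 0.014957 + 0.005550 = 0.246704
B = 1 / 0.246704 = 4.0534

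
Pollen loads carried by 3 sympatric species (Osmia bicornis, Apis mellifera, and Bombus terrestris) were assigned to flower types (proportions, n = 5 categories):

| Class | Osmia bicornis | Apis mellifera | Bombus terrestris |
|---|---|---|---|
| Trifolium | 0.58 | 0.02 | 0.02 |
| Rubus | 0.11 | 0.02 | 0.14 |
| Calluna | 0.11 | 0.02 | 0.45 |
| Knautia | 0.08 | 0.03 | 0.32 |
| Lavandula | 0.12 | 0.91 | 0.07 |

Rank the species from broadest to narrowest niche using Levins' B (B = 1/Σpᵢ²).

Bombus terrestris > Osmia bicornis > Apis mellifera

Σp_bicoᵢ² = 0.58² + 0.11² + 0.11² + 0.08² + 0.12² = 0.3364 + 0.0121 + 0.0121 + 0.0064 + 0.0144 = 0.3814
B_bico = 1 / 0.3814 = 2.6219
Σp_mellᵢ² = 0.02² + 0.02² + 0.02² + 0.03² + 0.91² = 0.0004 + 0.0004 + 0.0004 + 0.0009 + 0.8281 = 0.8302
B_mell = 1 / 0.8302 = 1.2045
Σp_terrᵢ² = 0.02² + 0.14² + 0.45² + 0.32² + 0.07² = 0.0004 + 0.0196 + 0.2025 + 0.1024 + 0.0049 = 0.3298
B_terr = 1 / 0.3298 = 3.0321
Ranking by B (broadest → narrowest): Bombus terrestris (3.03) > Osmia bicornis (2.62) > Apis mellifera (1.20)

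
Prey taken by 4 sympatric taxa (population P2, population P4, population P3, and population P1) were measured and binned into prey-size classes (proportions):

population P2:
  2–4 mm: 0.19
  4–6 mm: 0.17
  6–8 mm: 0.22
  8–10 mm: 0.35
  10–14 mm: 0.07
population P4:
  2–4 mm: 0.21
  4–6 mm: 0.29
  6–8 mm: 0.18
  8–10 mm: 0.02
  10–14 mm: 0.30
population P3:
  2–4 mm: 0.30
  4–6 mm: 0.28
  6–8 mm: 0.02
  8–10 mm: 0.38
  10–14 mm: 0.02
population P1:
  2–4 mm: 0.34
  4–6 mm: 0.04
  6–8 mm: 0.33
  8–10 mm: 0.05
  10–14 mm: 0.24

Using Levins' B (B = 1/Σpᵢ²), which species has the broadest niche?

Σp_P2ᵢ² = 0.19² + 0.17² + 0.22² + 0.35² + 0.07² = 0.0361 + 0.0289 + 0.0484 + 0.1225 + 0.0049 = 0.2408
B_P2 = 1 / 0.2408 = 4.1528
Σp_P4ᵢ² = 0.21² + 0.29² + 0.18² + 0.02² + 0.30² = 0.0441 + 0.0841 + 0.0324 + 0.0004 + 0.0900 = 0.2510
B_P4 = 1 / 0.2510 = 3.9841
Σp_P3ᵢ² = 0.30² + 0.28² + 0.02² + 0.38² + 0.02² = 0.0900 + 0.0784 + 0.0004 + 0.1444 + 0.0004 = 0.3136
B_P3 = 1 / 0.3136 = 3.1888
Σp_P1ᵢ² = 0.34² + 0.04² + 0.33² + 0.05² + 0.24² = 0.1156 + 0.0016 + 0.1089 + 0.0025 + 0.0576 = 0.2862
B_P1 = 1 / 0.2862 = 3.4941
Highest B → broadest niche (most generalist): population P2 (B = 4.15).

population P2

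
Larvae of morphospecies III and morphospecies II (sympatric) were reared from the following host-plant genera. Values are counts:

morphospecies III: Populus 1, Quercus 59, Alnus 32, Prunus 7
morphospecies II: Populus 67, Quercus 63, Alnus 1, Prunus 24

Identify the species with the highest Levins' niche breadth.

morphospecies II

Proportions for morphospecies III (n=99): 1/99=0.0101, 59/99=0.5960, 32/99=0.3232, 7/99=0.0707
Proportions for morphospecies II (n=155): 67/155=0.4323, 63/155=0.4065, 1/155=0.0065, 24/155=0.1548
Σp_IIIᵢ² = 0.0101² + 0.5960² + 0.3232² + 0.0707² = 0.000102 + 0.355216 + 0.104458 + 0.004998 = 0.464774
B_III = 1 / 0.464774 = 2.1516
Σp_IIᵢ² = 0.4323² + 0.4065² + 0.0065² + 0.1548² = 0.186883 + 0.165242 + 0.000042 + 0.023963 = 0.376130
B_II = 1 / 0.376130 = 2.6587
Highest B → broadest niche (most generalist): morphospecies II (B = 2.66).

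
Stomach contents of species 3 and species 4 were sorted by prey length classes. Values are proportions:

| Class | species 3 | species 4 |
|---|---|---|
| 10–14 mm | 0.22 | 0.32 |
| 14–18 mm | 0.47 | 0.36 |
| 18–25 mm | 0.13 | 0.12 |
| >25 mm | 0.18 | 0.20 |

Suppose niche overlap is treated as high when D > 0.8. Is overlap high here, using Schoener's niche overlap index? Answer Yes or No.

Σ|p₁ᵢ − p₂ᵢ| = 0.10 + 0.11 + 0.01 + 0.02 = 0.24
D = 1 − ½ × 0.24 = 1 − 0.120 = 0.8800
D = 0.8800 > 0.8 → Yes.

Yes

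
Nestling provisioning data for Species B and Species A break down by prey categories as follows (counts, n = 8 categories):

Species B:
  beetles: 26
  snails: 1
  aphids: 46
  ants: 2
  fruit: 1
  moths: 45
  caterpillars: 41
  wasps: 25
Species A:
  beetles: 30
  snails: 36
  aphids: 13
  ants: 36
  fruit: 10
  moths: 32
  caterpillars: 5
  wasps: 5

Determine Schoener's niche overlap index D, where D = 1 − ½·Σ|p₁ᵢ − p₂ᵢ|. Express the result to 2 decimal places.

Proportions for Species B (n=187): 26/187=0.1390, 1/187=0.0053, 46/187=0.2460, 2/187=0.0107, 1/187=0.0053, 45/187=0.2406, 41/187=0.2193, 25/187=0.1337
Proportions for Species A (n=167): 30/167=0.1796, 36/167=0.2156, 13/167=0.0778, 36/167=0.2156, 10/167=0.0599, 32/167=0.1916, 5/167=0.0299, 5/167=0.0299
Σ|p₁ᵢ − p₂ᵢ| = 0.0406 + 0.2103 + 0.1682 + 0.2049 + 0.0546 + 0.0490 + 0.1894 + 0.1038 = 1.0208
D = 1 − ½ × 1.0208 = 1 − 0.51040 = 0.48960

0.49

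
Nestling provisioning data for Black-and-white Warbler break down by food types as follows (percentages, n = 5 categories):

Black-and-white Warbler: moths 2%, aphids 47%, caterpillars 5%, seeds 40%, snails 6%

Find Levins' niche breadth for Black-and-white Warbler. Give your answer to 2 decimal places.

2.58

Convert percentages to proportions (divide by 100).
Σpᵢ² = 0.02² + 0.47² + 0.05² + 0.40² + 0.06² = 0.0004 + 0.2209 + 0.0025 + 0.1600 + 0.0036 = 0.3874
B = 1 / 0.3874 = 2.5813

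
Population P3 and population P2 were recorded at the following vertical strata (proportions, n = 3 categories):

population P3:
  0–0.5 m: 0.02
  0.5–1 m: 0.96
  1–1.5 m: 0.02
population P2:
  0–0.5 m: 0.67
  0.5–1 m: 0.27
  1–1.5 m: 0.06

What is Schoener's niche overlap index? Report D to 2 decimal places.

0.31

Σ|p₁ᵢ − p₂ᵢ| = 0.65 + 0.69 + 0.04 = 1.38
D = 1 − ½ × 1.38 = 1 − 0.690 = 0.3100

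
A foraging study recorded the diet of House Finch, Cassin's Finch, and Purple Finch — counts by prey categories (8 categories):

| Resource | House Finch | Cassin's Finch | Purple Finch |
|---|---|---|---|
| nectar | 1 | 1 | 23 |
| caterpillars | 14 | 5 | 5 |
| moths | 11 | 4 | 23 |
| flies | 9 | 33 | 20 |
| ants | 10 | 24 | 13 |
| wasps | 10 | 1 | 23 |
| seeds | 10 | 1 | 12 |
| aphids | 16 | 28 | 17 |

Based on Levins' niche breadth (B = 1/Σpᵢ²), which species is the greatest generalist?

Purple Finch

Proportions for House Finch (n=81): 1/81=0.0123, 14/81=0.1728, 11/81=0.1358, 9/81=0.1111, 10/81=0.1235, 10/81=0.1235, 10/81=0.1235, 16/81=0.1975
Proportions for Cassin's Finch (n=97): 1/97=0.0103, 5/97=0.0515, 4/97=0.0412, 33/97=0.3402, 24/97=0.2474, 1/97=0.0103, 1/97=0.0103, 28/97=0.2887
Proportions for Purple Finch (n=136): 23/136=0.1691, 5/136=0.0368, 23/136=0.1691, 20/136=0.1471, 13/136=0.0956, 23/136=0.1691, 12/136=0.0882, 17/136=0.1250
Σp_Housᵢ² = 0.0123² + 0.1728² + 0.1358² + 0.1111² + 0.1235² + 0.1235² + 0.1235² + 0.1975² = 0.000151 + 0.029860 + 0.018442 + 0.012343 + 0.015252 + 0.015252 + 0.015252 + 0.039006 = 0.145558
B_Hous = 1 / 0.145558 = 6.8701
Σp_Cassᵢ² = 0.0103² + 0.0515² + 0.0412² + 0.3402² + 0.2474² + 0.0103² + 0.0103² + 0.2887² = 0.000106 + 0.002652 + 0.001697 + 0.115736 + 0.061207 + 0.000106 + 0.000106 + 0.083348 = 0.264958
B_Cass = 1 / 0.264958 = 3.7742
Σp_Purpᵢ² = 0.1691² + 0.0368² + 0.1691² + 0.1471² + 0.0956² + 0.1691² + 0.0882² + 0.1250² = 0.028595 + 0.001354 + 0.028595 + 0.021638 + 0.009139 + 0.028595 + 0.007779 + 0.015625 = 0.141320
B_Purp = 1 / 0.141320 = 7.0761
Highest B → broadest niche (most generalist): Purple Finch (B = 7.08).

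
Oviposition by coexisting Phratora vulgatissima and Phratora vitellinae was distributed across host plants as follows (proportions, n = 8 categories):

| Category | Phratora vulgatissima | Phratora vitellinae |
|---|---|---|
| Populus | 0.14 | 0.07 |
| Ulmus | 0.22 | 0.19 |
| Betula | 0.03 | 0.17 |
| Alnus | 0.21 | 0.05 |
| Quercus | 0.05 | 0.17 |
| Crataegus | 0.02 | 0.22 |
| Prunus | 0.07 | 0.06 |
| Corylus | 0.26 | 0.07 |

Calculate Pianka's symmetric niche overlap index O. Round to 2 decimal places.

0.59

Σ p₁ᵢp₂ᵢ = 0.0098 + 0.0418 + 0.0051 + 0.0105 + 0.0085 + 0.0044 + 0.0042 + 0.0182 = 0.1025
Σp_1ᵢ² = 0.14² + 0.22² + 0.03² + 0.21² + 0.05² + 0.02² + 0.07² + 0.26² = 0.0196 + 0.0484 + 0.0009 + 0.0441 + 0.0025 + 0.0004 + 0.0049 + 0.0676 = 0.1884
Σp_2ᵢ² = 0.07² + 0.19² + 0.17² + 0.05² + 0.17² + 0.22² + 0.06² + 0.07² = 0.0049 + 0.0361 + 0.0289 + 0.0025 + 0.0289 + 0.0484 + 0.0036 + 0.0049 = 0.1582
O = 0.1025 / √(0.1884 × 0.1582) = 0.1025 / 0.17264 = 0.5937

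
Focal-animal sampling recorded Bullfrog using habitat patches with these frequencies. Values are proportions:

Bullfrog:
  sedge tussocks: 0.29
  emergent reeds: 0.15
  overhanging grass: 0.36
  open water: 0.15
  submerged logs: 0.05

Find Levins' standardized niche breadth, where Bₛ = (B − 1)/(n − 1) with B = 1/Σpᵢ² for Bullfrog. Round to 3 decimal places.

0.707

Σpᵢ² = 0.29² + 0.15² + 0.36² + 0.15² + 0.05² = 0.0841 + 0.0225 + 0.1296 + 0.0225 + 0.0025 = 0.2612
B = 1 / 0.2612 = 3.82848
Bₛ = (B − 1)/(n − 1) = (3.82848 − 1)/(5 − 1) = 2.82848/4 = 0.70712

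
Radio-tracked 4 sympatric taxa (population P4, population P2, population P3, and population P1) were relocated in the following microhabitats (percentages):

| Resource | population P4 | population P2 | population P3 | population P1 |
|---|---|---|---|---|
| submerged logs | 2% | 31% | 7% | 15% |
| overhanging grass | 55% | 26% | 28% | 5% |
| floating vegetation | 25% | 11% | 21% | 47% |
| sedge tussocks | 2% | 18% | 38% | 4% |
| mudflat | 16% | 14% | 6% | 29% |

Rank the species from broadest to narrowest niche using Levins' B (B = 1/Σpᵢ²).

Convert percentages to proportions (divide by 100).
Σp_P4ᵢ² = 0.02² + 0.55² + 0.25² + 0.02² + 0.16² = 0.0004 + 0.3025 + 0.0625 + 0.0004 + 0.0256 = 0.3914
B_P4 = 1 / 0.3914 = 2.5549
Σp_P2ᵢ² = 0.31² + 0.26² + 0.11² + 0.18² + 0.14² = 0.0961 + 0.0676 + 0.0121 + 0.0324 + 0.0196 = 0.2278
B_P2 = 1 / 0.2278 = 4.3898
Σp_P3ᵢ² = 0.07² + 0.28² + 0.21² + 0.38² + 0.06² = 0.0049 + 0.0784 + 0.0441 + 0.1444 + 0.0036 = 0.2754
B_P3 = 1 / 0.2754 = 3.6311
Σp_P1ᵢ² = 0.15² + 0.05² + 0.47² + 0.04² + 0.29² = 0.0225 + 0.0025 + 0.2209 + 0.0016 + 0.0841 = 0.3316
B_P1 = 1 / 0.3316 = 3.0157
Ranking by B (broadest → narrowest): population P2 (4.39) > population P3 (3.63) > population P1 (3.02) > population P4 (2.55)

population P2 > population P3 > population P1 > population P4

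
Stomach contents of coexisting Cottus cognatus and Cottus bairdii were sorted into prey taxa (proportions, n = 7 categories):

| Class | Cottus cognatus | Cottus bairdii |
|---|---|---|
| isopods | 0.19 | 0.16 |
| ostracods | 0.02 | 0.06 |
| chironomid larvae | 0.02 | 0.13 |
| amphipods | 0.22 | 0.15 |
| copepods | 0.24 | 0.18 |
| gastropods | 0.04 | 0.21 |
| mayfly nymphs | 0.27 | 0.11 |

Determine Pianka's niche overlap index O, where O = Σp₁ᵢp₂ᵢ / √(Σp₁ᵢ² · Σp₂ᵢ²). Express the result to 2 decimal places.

Σ p₁ᵢp₂ᵢ = 0.0304 + 0.0012 + 0.0026 + 0.0330 + 0.0432 + 0.0084 + 0.0297 = 0.1485
Σp_1ᵢ² = 0.19² + 0.02² + 0.02² + 0.22² + 0.24² + 0.04² + 0.27² = 0.0361 + 0.0004 + 0.0004 + 0.0484 + 0.0576 + 0.0016 + 0.0729 = 0.2174
Σp_2ᵢ² = 0.16² + 0.06² + 0.13² + 0.15² + 0.18² + 0.21² + 0.11² = 0.0256 + 0.0036 + 0.0169 + 0.0225 + 0.0324 + 0.0441 + 0.0121 = 0.1572
O = 0.1485 / √(0.2174 × 0.1572) = 0.1485 / 0.18487 = 0.8033

0.80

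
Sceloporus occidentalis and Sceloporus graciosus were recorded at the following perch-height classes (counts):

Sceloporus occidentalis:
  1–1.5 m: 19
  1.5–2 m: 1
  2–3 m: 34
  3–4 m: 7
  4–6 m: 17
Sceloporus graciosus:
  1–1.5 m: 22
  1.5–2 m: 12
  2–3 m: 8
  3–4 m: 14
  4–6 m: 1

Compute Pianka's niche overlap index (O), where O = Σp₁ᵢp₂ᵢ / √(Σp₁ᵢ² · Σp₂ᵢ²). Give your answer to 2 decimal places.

Proportions for Sceloporus occidentalis (n=78): 19/78=0.2436, 1/78=0.0128, 34/78=0.4359, 7/78=0.0897, 17/78=0.2179
Proportions for Sceloporus graciosus (n=57): 22/57=0.3860, 12/57=0.2105, 8/57=0.1404, 14/57=0.2456, 1/57=0.0175
Σ p₁ᵢp₂ᵢ = 0.094030 + 0.002694 + 0.061200 + 0.022030 + 0.003813 = 0.183767
Σp_1ᵢ² = 0.2436² + 0.0128² + 0.4359² + 0.0897² + 0.2179² = 0.059341 + 0.000164 + 0.190009 + 0.008046 + 0.047480 = 0.305040
Σp_2ᵢ² = 0.3860² + 0.2105² + 0.1404² + 0.2456² + 0.0175² = 0.148996 + 0.044310 + 0.019712 + 0.060319 + 0.000306 = 0.273643
O = 0.183767 / √(0.305040 × 0.273643) = 0.183767 / 0.2889153 = 0.6361

0.64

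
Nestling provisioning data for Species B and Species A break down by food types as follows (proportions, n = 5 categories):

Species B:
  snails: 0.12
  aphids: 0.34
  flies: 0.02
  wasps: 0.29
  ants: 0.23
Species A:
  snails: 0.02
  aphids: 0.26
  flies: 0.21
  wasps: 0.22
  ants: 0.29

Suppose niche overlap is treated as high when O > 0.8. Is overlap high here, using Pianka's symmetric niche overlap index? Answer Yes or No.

Σ p₁ᵢp₂ᵢ = 0.0024 + 0.0884 + 0.0042 + 0.0638 + 0.0667 = 0.2255
Σp_1ᵢ² = 0.12² + 0.34² + 0.02² + 0.29² + 0.23² = 0.0144 + 0.1156 + 0.0004 + 0.0841 + 0.0529 = 0.2674
Σp_2ᵢ² = 0.02² + 0.26² + 0.21² + 0.22² + 0.29² = 0.0004 + 0.0676 + 0.0441 + 0.0484 + 0.0841 = 0.2446
O = 0.2255 / √(0.2674 × 0.2446) = 0.2255 / 0.25575 = 0.8817
O = 0.8817 > 0.8 → Yes.

Yes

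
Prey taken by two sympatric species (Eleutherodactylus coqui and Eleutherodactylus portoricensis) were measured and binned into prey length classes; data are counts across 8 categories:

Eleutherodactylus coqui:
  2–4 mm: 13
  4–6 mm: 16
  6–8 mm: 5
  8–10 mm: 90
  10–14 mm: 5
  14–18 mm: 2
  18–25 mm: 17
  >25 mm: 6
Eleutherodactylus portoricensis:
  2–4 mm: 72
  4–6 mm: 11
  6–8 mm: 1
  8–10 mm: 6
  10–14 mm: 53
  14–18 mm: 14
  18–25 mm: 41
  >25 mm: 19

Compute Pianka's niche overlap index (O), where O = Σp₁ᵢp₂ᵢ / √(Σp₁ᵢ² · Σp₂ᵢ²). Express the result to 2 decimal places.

Proportions for Eleutherodactylus coqui (n=154): 13/154=0.0844, 16/154=0.1039, 5/154=0.0325, 90/154=0.5844, 5/154=0.0325, 2/154=0.0130, 17/154=0.1104, 6/154=0.0390
Proportions for Eleutherodactylus portoricensis (n=217): 72/217=0.3318, 11/217=0.0507, 1/217=0.0046, 6/217=0.0276, 53/217=0.2442, 14/217=0.0645, 41/217=0.1889, 19/217=0.0876
Σ p₁ᵢp₂ᵢ = 0.028004 + 0.005268 + 0.000150 + 0.016129 + 0.007937 + 0.000839 + 0.020855 + 0.003416 = 0.082598
Σp_1ᵢ² = 0.0844² + 0.1039² + 0.0325² + 0.5844² + 0.0325² + 0.0130² + 0.1104² + 0.0390² = 0.007123 + 0.010795 + 0.001056 + 0.341523 + 0.001056 + 0.000169 + 0.012188 + 0.001521 = 0.375431
Σp_2ᵢ² = 0.3318² + 0.0507² + 0.0046² + 0.0276² + 0.2442² + 0.0645² + 0.1889² + 0.0876² = 0.110091 + 0.002570 + 0.000021 + 0.000762 + 0.059634 + 0.004160 + 0.035683 + 0.007674 = 0.220595
O = 0.082598 / √(0.375431 × 0.220595) = 0.082598 / 0.2877815 = 0.2870

0.29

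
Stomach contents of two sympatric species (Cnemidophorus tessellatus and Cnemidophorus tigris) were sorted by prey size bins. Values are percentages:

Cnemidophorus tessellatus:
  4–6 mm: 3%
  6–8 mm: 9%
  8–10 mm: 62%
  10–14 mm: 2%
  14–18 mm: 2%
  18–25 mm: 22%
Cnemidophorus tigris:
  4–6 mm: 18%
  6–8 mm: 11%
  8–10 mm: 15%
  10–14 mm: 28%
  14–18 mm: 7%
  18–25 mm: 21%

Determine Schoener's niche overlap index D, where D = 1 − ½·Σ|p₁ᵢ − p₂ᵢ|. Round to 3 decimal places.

Convert percentages to proportions (divide by 100).
Σ|p₁ᵢ − p₂ᵢ| = 0.15 + 0.02 + 0.47 + 0.26 + 0.05 + 0.01 = 0.96
D = 1 − ½ × 0.96 = 1 − 0.480 = 0.52000

0.520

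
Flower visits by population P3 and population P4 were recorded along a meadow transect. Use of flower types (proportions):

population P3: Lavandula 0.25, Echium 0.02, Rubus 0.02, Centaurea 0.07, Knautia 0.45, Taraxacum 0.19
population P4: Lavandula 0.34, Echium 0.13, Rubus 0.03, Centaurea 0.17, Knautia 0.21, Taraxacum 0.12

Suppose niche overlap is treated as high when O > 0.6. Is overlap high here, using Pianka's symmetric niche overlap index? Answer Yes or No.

Yes

Σ p₁ᵢp₂ᵢ = 0.0850 + 0.0026 + 0.0006 + 0.0119 + 0.0945 + 0.0228 = 0.2174
Σp_1ᵢ² = 0.25² + 0.02² + 0.02² + 0.07² + 0.45² + 0.19² = 0.0625 + 0.0004 + 0.0004 + 0.0049 + 0.2025 + 0.0361 = 0.3068
Σp_2ᵢ² = 0.34² + 0.13² + 0.03² + 0.17² + 0.21² + 0.12² = 0.1156 + 0.0169 + 0.0009 + 0.0289 + 0.0441 + 0.0144 = 0.2208
O = 0.2174 / √(0.3068 × 0.2208) = 0.2174 / 0.26027 = 0.8353
O = 0.8353 > 0.6 → Yes.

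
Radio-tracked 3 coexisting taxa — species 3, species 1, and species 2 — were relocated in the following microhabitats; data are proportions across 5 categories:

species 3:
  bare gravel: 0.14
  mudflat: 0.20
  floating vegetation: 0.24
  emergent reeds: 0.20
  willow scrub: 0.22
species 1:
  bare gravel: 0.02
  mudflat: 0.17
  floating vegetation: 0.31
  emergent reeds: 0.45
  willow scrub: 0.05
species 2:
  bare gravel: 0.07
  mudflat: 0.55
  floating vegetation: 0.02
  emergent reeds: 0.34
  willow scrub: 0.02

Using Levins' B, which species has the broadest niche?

Σp_3ᵢ² = 0.14² + 0.20² + 0.24² + 0.20² + 0.22² = 0.0196 + 0.0400 + 0.0576 + 0.0400 + 0.0484 = 0.2056
B_3 = 1 / 0.2056 = 4.8638
Σp_1ᵢ² = 0.02² + 0.17² + 0.31² + 0.45² + 0.05² = 0.0004 + 0.0289 + 0.0961 + 0.2025 + 0.0025 = 0.3304
B_1 = 1 / 0.3304 = 3.0266
Σp_2ᵢ² = 0.07² + 0.55² + 0.02² + 0.34² + 0.02² = 0.0049 + 0.3025 + 0.0004 + 0.1156 + 0.0004 = 0.4238
B_2 = 1 / 0.4238 = 2.3596
Highest B → broadest niche (most generalist): species 3 (B = 4.86).

species 3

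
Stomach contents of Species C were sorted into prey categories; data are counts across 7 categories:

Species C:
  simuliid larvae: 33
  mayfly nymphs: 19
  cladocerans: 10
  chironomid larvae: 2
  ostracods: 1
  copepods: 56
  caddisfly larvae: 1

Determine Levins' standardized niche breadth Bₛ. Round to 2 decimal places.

Proportions for Species C (n=122): 33/122=0.2705, 19/122=0.1557, 10/122=0.0820, 2/122=0.0164, 1/122=0.0082, 56/122=0.4590, 1/122=0.0082
Σpᵢ² = 0.2705² + 0.1557² + 0.0820² + 0.0164² + 0.0082² + 0.4590² + 0.0082² = 0.073170 + 0.024242 + 0.006724 + 0.000269 + 0.000067 + 0.210681 + 0.000067 = 0.315220
B = 1 / 0.315220 = 3.1724
Bₛ = (B − 1)/(n − 1) = (3.1724 − 1)/(7 − 1) = 2.1724/6 = 0.3621

0.36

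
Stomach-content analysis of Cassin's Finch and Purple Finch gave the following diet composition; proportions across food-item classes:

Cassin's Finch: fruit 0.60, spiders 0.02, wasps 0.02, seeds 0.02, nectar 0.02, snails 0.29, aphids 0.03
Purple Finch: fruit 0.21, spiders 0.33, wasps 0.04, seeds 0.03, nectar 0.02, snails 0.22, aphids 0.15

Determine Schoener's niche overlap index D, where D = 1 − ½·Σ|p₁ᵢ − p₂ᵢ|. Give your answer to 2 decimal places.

Σ|p₁ᵢ − p₂ᵢ| = 0.39 + 0.31 + 0.02 + 0.01 + 0.00 + 0.07 + 0.12 = 0.92
D = 1 − ½ × 0.92 = 1 − 0.460 = 0.5400

0.54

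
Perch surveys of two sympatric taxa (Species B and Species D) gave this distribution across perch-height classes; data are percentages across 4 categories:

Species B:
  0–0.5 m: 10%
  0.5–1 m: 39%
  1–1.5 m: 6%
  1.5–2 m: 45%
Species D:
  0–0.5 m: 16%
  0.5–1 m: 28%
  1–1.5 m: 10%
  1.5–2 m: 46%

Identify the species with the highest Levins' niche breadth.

Species D

Convert percentages to proportions (divide by 100).
Σp_Bᵢ² = 0.10² + 0.39² + 0.06² + 0.45² = 0.0100 + 0.1521 + 0.0036 + 0.2025 = 0.3682
B_B = 1 / 0.3682 = 2.7159
Σp_Dᵢ² = 0.16² + 0.28² + 0.10² + 0.46² = 0.0256 + 0.0784 + 0.0100 + 0.2116 = 0.3256
B_D = 1 / 0.3256 = 3.0713
Highest B → broadest niche (most generalist): Species D (B = 3.07).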